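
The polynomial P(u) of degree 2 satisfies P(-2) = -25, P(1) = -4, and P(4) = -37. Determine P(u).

Write P(u) = au^2 + bu + c. Substituting each data point gives a linear system:
  4a - 2b + c = -25
  a + b + c = -4
  16a + 4b + c = -37
Solving the system yields a = -3, b = 4, c = -5.
So P(u) = -3u^2 + 4u - 5.
Check: P(-2) = -25. ✓

P(u) = -3u^2 + 4u - 5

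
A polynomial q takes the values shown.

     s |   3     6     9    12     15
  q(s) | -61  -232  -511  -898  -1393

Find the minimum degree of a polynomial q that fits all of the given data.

2

Forward differences of the values at s = 3, 6, 9, 12, 15:
  q  : -61  -232  -511  -898  -1393
  Δ  : -171  -279  -387  -495
  Δ^2: -108  -108  -108
  Δ^3: 0  0
  Δ^4: 0
The second differences are constant (-108) and nonzero, while all higher differences vanish, so the minimal degree is 2.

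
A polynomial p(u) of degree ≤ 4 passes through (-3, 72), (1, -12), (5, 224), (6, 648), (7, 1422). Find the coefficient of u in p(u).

Write p(u) = au^4 + bu^3 + cu^2 + du + e. Substituting each data point gives a linear system:
  81a - 27b + 9c - 3d + e = 72
  a + b + c + d + e = -12
  625a + 125b + 25c + 5d + e = 224
  1296a + 216b + 36c + 6d + e = 648
  2401a + 343b + 49c + 7d + e = 1422
Solving the system yields a = 1, b = -2, c = -6, d = 1, e = -6.
So p(u) = u^4 - 2u^3 - 6u^2 + u - 6.
The coefficient of u is 1.

1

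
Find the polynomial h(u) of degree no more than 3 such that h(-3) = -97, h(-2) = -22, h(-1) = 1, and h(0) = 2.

h(u) = 5u^3 + 4u^2 + 2

Write h(u) = au^3 + bu^2 + cu + d. Substituting each data point gives a linear system:
  -27a + 9b - 3c + d = -97
  -8a + 4b - 2c + d = -22
  -a + b - c + d = 1
  d = 2
Solving the system yields a = 5, b = 4, c = 0, d = 2.
So h(u) = 5u³ + 4u² + 2.
Check: h(-3) = -97. ✓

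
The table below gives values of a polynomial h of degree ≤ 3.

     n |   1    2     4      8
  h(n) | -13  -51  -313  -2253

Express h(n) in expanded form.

Write h(n) = an^3 + bn^2 + cn + d. Substituting each data point gives a linear system:
  a + b + c + d = -13
  8a + 4b + 2c + d = -51
  64a + 16b + 4c + d = -313
  512a + 64b + 8c + d = -2253
Solving the system yields a = -4, b = -3, c = -1, d = -5.
So h(n) = -4n^3 - 3n^2 - n - 5.
Check: h(1) = -13. ✓

h(n) = -4n^3 - 3n^2 - n - 5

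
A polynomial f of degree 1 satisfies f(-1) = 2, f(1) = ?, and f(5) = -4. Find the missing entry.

The 2 known points determine the degree-1 polynomial uniquely.
Write f(t) = at + b. Substituting each data point gives a linear system:
  -a + b = 2
  5a + b = -4
Solving the system yields a = -1, b = 1.
So f(t) = -t + 1.
Then f(1) = 0.

0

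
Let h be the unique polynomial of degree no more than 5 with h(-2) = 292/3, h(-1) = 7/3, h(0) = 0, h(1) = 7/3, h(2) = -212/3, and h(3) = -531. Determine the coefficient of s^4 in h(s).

1/3

Write h(s) = as^5 + bs^4 + cs^3 + ds^2 + es + k. Substituting each data point gives a linear system:
  -32a + 16b - 8c + 4d - 2e + k = 292/3
  -a + b - c + d - e + k = 7/3
  k = 0
  a + b + c + d + e + k = 7/3
  32a + 16b + 8c + 4d + 2e + k = -212/3
  243a + 81b + 27c + 9d + 3e + k = -531
Solving the system yields a = -2, b = 1/3, c = -4, d = 2, e = 6, k = 0.
So h(s) = -2s⁵ + (1/3)s⁴ - 4s³ + 2s² + 6s.
The coefficient of s^4 is 1/3.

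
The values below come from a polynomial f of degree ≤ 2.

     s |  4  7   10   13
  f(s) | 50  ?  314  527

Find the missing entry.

155

On equispaced nodes a degree-2 polynomial has vanishing third forward difference, so
  - f(4) + 3·f(7) - 3·f(10) + f(13) = 0.
Substituting the known values and solving for f(7):
  3·f(7) = 465
  f(7) = 155.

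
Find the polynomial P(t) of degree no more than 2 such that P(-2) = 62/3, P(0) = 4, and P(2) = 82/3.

P(t) = 5t^2 + (5/3)t + 4

Using the Lagrange interpolation formula with nodes -2, 0, 2:
  L_0(t) = t(t - 2) / 8
  L_1(t) = (t + 2)(t - 2) / -4
  L_2(t) = (t + 2)t / 8
Then P(t) = 62/3·L_0(t) + 4·L_1(t) + 82/3·L_2(t).
Expanding and collecting terms gives P(t) = 5t² + (5/3)t + 4.
Check: P(-2) = 62/3. ✓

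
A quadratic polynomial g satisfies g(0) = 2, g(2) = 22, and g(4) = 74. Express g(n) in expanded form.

g(n) = 4n^2 + 2n + 2

Using the Lagrange interpolation formula with nodes 0, 2, 4:
  L_0(n) = (n - 2)(n - 4) / 8
  L_1(n) = n(n - 4) / -4
  L_2(n) = n(n - 2) / 8
Then g(n) = 2·L_0(n) + 22·L_1(n) + 74·L_2(n).
Expanding and collecting terms gives g(n) = 4n^2 + 2n + 2.
Check: g(2) = 22. ✓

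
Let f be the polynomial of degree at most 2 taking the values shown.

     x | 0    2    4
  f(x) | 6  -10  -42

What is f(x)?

Write f(x) = ax^2 + bx + c. Substituting each data point gives a linear system:
  c = 6
  4a + 2b + c = -10
  16a + 4b + c = -42
Solving the system yields a = -2, b = -4, c = 6.
So f(x) = -2x^2 - 4x + 6.
Check: f(2) = -10. ✓

f(x) = -2x^2 - 4x + 6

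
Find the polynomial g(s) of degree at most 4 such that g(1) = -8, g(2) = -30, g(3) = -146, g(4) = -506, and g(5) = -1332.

g(s) = -3s^4 + 5s^3 - 2s^2 - 6s - 2

Write g(s) = as^4 + bs^3 + cs^2 + ds + e. Substituting each data point gives a linear system:
  a + b + c + d + e = -8
  16a + 8b + 4c + 2d + e = -30
  81a + 27b + 9c + 3d + e = -146
  256a + 64b + 16c + 4d + e = -506
  625a + 125b + 25c + 5d + e = -1332
Solving the system yields a = -3, b = 5, c = -2, d = -6, e = -2.
So g(s) = -3s⁴ + 5s³ - 2s² - 6s - 2.
Check: g(5) = -1332. ✓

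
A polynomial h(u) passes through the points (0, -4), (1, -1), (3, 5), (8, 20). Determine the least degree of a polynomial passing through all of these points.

Divided differences on the nodes 0, 1, 3, 8:
  order 0: -4  -1  5  20
  order 1: 3  3  3
  order 2: 0  0
  order 3: 0
The order-1 divided differences are all 3 (nonzero) and every higher order vanishes, so the data lies on a polynomial of degree exactly 1.

1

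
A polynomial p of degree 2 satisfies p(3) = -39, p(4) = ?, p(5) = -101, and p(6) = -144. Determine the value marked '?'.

-66

On equispaced nodes a degree-2 polynomial has vanishing third forward difference, so
  - p(3) + 3·p(4) - 3·p(5) + p(6) = 0.
Substituting the known values and solving for p(4):
  3·p(4) = -198
  p(4) = -66.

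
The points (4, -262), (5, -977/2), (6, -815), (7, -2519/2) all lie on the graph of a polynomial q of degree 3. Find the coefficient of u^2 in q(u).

-5

Write q(u) = au^3 + bu^2 + cu + d. Substituting each data point gives a linear system:
  64a + 16b + 4c + d = -262
  125a + 25b + 5c + d = -977/2
  216a + 36b + 6c + d = -815
  343a + 49b + 7c + d = -2519/2
Solving the system yields a = -3, b = -5, c = 3/2, d = 4.
So q(u) = -3u^3 - 5u^2 + (3/2)u + 4.
The coefficient of u^2 is -5.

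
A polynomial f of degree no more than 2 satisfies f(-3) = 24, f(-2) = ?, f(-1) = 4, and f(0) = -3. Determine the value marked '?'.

On equispaced nodes a degree-2 polynomial has vanishing third forward difference, so
  - f(-3) + 3·f(-2) - 3·f(-1) + f(0) = 0.
Substituting the known values and solving for f(-2):
  3·f(-2) = 39
  f(-2) = 13.

13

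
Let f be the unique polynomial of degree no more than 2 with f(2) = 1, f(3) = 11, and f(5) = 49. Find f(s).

f(s) = 3s^2 - 5s - 1

Using the Lagrange interpolation formula with nodes 2, 3, 5:
  L_0(s) = (s - 3)(s - 5) / 3
  L_1(s) = (s - 2)(s - 5) / -2
  L_2(s) = (s - 2)(s - 3) / 6
Then f(s) = 1·L_0(s) + 11·L_1(s) + 49·L_2(s).
Expanding and collecting terms gives f(s) = 3s² - 5s - 1.
Check: f(2) = 1. ✓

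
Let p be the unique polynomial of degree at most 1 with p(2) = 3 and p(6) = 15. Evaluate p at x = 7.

18

Using the Lagrange interpolation formula with nodes 2, 6:
  L_0(x) = (x - 6) / -4
  L_1(x) = (x - 2) / 4
Then p(x) = 3·L_0(x) + 15·L_1(x).
Expanding and collecting terms gives p(x) = 3x - 3.
Evaluating at x = 7: p(7) = 18.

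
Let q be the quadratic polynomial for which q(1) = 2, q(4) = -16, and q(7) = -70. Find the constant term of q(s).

Write q(s) = as^2 + bs + c. Substituting each data point gives a linear system:
  a + b + c = 2
  16a + 4b + c = -16
  49a + 7b + c = -70
Solving the system yields a = -2, b = 4, c = 0.
So q(s) = -2s^2 + 4s.
The constant term is 0.

0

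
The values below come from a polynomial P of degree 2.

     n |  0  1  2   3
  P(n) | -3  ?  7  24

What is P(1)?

The 3 known points determine the degree-2 polynomial uniquely.
Write P(n) = an^2 + bn + c. Substituting each data point gives a linear system:
  c = -3
  4a + 2b + c = 7
  9a + 3b + c = 24
Solving the system yields a = 4, b = -3, c = -3.
So P(n) = 4n² - 3n - 3.
Then P(1) = -2.

-2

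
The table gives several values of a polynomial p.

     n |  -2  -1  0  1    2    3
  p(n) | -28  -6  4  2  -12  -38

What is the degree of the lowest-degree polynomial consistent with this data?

2

Forward differences of the values at n = -2, -1, 0, 1, 2, 3:
  p  : -28  -6  4  2  -12  -38
  Δ  : 22  10  -2  -14  -26
  Δ^2: -12  -12  -12  -12
  Δ^3: 0  0  0
  Δ^4: 0  0
  Δ^5: 0
The second differences are constant (-12) and nonzero, while all higher differences vanish, so the minimal degree is 2.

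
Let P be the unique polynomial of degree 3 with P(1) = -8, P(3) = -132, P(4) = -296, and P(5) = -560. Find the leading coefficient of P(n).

Write P(n) = an^3 + bn^2 + cn + d. Substituting each data point gives a linear system:
  a + b + c + d = -8
  27a + 9b + 3c + d = -132
  64a + 16b + 4c + d = -296
  125a + 25b + 5c + d = -560
Solving the system yields a = -4, b = -2, c = -2, d = 0.
So P(n) = -4n³ - 2n² - 2n.
The leading coefficient is -4.

-4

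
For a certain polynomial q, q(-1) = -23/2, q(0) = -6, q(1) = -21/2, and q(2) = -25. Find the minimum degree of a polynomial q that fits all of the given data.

2

Forward differences of the values at n = -1, 0, 1, 2:
  q  : -23/2  -6  -21/2  -25
  Δ  : 11/2  -9/2  -29/2
  Δ^2: -10  -10
  Δ^3: 0
The second differences are constant (-10) and nonzero, while all higher differences vanish, so the minimal degree is 2.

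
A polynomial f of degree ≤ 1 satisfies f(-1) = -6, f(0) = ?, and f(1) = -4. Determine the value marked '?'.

-5

On equispaced nodes a degree-1 polynomial has vanishing second forward difference, so
  f(-1) - 2·f(0) + f(1) = 0.
Substituting the known values and solving for f(0):
  -2·f(0) = 10
  f(0) = -5.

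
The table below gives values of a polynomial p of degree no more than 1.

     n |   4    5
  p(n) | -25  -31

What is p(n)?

p(n) = -6n - 1

Write p(n) = an + b. Substituting each data point gives a linear system:
  4a + b = -25
  5a + b = -31
Solving the system yields a = -6, b = -1.
So p(n) = -6n - 1.
Check: p(5) = -31. ✓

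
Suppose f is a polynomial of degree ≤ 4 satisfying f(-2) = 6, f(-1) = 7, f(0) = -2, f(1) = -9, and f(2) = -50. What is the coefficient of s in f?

Write f(s) = as^4 + bs^3 + cs^2 + ds + e. Substituting each data point gives a linear system:
  16a - 8b + 4c - 2d + e = 6
  a - b + c - d + e = 7
  e = -2
  a + b + c + d + e = -9
  16a + 8b + 4c + 2d + e = -50
Solving the system yields a = -2, b = -2, c = 3, d = -6, e = -2.
So f(s) = -2s^4 - 2s^3 + 3s^2 - 6s - 2.
The coefficient of s is -6.

-6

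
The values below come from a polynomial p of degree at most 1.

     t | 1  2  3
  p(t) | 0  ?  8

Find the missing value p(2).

The 2 known points determine the degree-1 polynomial uniquely.
Write p(t) = at + b. Substituting each data point gives a linear system:
  a + b = 0
  3a + b = 8
Solving the system yields a = 4, b = -4.
So p(t) = 4t - 4.
Then p(2) = 4.

4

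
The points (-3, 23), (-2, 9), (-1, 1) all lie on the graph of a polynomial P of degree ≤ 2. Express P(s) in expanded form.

Write P(s) = as^2 + bs + c. Substituting each data point gives a linear system:
  9a - 3b + c = 23
  4a - 2b + c = 9
  a - b + c = 1
Solving the system yields a = 3, b = 1, c = -1.
So P(s) = 3s² + s - 1.
Check: P(-2) = 9. ✓

P(s) = 3s^2 + s - 1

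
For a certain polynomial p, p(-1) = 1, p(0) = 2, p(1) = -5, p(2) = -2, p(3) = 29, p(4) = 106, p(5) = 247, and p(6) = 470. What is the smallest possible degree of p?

3

Forward differences of the values at x = -1, 0, 1, 2, 3, 4, 5, 6:
  p  : 1  2  -5  -2  29  106  247  470
  Δ  : 1  -7  3  31  77  141  223
  Δ^2: -8  10  28  46  64  82
  Δ^3: 18  18  18  18  18
  Δ^4: 0  0  0  0
  Δ^5: 0  0  0
  Δ^6: 0  0
  Δ^7: 0
The third differences are constant (18) and nonzero, while all higher differences vanish, so the minimal degree is 3.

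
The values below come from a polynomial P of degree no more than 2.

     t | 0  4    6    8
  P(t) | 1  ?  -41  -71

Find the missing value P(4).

The 3 known points determine the degree-2 polynomial uniquely.
Write P(t) = at^2 + bt + c. Substituting each data point gives a linear system:
  c = 1
  36a + 6b + c = -41
  64a + 8b + c = -71
Solving the system yields a = -1, b = -1, c = 1.
So P(t) = -t^2 - t + 1.
Then P(4) = -19.

-19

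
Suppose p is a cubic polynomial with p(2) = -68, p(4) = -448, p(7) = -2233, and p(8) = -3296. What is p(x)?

p(x) = -6x^3 - 3x^2 - 4x

Write p(x) = ax^3 + bx^2 + cx + d. Substituting each data point gives a linear system:
  8a + 4b + 2c + d = -68
  64a + 16b + 4c + d = -448
  343a + 49b + 7c + d = -2233
  512a + 64b + 8c + d = -3296
Solving the system yields a = -6, b = -3, c = -4, d = 0.
So p(x) = -6x^3 - 3x^2 - 4x.
Check: p(4) = -448. ✓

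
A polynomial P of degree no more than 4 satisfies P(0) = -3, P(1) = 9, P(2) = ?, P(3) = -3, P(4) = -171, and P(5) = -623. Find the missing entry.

25

On equispaced nodes a degree-4 polynomial has vanishing fifth forward difference, so
  - P(0) + 5·P(1) - 10·P(2) + 10·P(3) - 5·P(4) + P(5) = 0.
Substituting the known values and solving for P(2):
  -10·P(2) = -250
  P(2) = 25.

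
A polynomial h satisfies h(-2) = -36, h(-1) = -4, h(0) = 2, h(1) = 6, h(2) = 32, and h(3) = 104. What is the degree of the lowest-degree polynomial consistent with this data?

3

Forward differences of the values at u = -2, -1, 0, 1, 2, 3:
  h  : -36  -4  2  6  32  104
  Δ  : 32  6  4  26  72
  Δ^2: -26  -2  22  46
  Δ^3: 24  24  24
  Δ^4: 0  0
  Δ^5: 0
The third differences are constant (24) and nonzero, while all higher differences vanish, so the minimal degree is 3.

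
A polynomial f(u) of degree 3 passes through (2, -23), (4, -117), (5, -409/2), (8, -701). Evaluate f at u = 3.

-117/2

Using the Lagrange interpolation formula with nodes 2, 4, 5, 8:
  L_0(u) = (u - 4)(u - 5)(u - 8) / -36
  L_1(u) = (u - 2)(u - 5)(u - 8) / 8
  L_2(u) = (u - 2)(u - 4)(u - 8) / -9
  L_3(u) = (u - 2)(u - 4)(u - 5) / 72
Then f(u) = -23·L_0(u) - 117·L_1(u) - 409/2·L_2(u) - 701·L_3(u).
Expanding and collecting terms gives f(u) = -u^3 - (5/2)u^2 - 4u + 3.
Evaluating at u = 3: f(3) = -117/2.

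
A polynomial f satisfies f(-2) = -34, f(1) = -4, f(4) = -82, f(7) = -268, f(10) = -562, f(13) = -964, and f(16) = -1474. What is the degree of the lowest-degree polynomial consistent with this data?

Forward differences of the values at s = -2, 1, 4, 7, 10, 13, 16:
  f  : -34  -4  -82  -268  -562  -964  -1474
  Δ  : 30  -78  -186  -294  -402  -510
  Δ^2: -108  -108  -108  -108  -108
  Δ^3: 0  0  0  0
  Δ^4: 0  0  0
  Δ^5: 0  0
  Δ^6: 0
The second differences are constant (-108) and nonzero, while all higher differences vanish, so the minimal degree is 2.

2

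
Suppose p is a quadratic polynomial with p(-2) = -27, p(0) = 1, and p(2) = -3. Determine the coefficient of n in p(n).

Write p(n) = an^2 + bn + c. Substituting each data point gives a linear system:
  4a - 2b + c = -27
  c = 1
  4a + 2b + c = -3
Solving the system yields a = -4, b = 6, c = 1.
So p(n) = -4n^2 + 6n + 1.
The coefficient of n is 6.

6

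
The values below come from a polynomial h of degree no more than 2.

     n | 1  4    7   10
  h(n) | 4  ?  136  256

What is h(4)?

52

The 3 known points determine the degree-2 polynomial uniquely.
Write h(n) = an^2 + bn + c. Substituting each data point gives a linear system:
  a + b + c = 4
  49a + 7b + c = 136
  100a + 10b + c = 256
Solving the system yields a = 2, b = 6, c = -4.
So h(n) = 2n^2 + 6n - 4.
Then h(4) = 52.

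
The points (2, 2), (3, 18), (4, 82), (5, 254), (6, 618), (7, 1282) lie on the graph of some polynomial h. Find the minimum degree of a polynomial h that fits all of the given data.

4

Forward differences of the values at t = 2, 3, 4, 5, 6, 7:
  h  : 2  18  82  254  618  1282
  Δ  : 16  64  172  364  664
  Δ^2: 48  108  192  300
  Δ^3: 60  84  108
  Δ^4: 24  24
  Δ^5: 0
The fourth differences are constant (24) and nonzero, while all higher differences vanish, so the minimal degree is 4.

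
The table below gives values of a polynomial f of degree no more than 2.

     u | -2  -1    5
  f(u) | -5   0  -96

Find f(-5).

Using the Lagrange interpolation formula with nodes -2, -1, 5:
  L_0(u) = (u + 1)(u - 5) / 7
  L_1(u) = (u + 2)(u - 5) / -6
  L_2(u) = (u + 2)(u + 1) / 42
Then f(u) = -5·L_0(u) + 0·L_1(u) - 96·L_2(u).
Expanding and collecting terms gives f(u) = -3u^2 - 4u - 1.
Evaluating at u = -5: f(-5) = -56.

-56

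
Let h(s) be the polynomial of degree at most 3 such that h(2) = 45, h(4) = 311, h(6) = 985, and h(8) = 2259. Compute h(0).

-5

Forward differences of the values at s = 2, 4, 6, 8:
  h  : 45  311  985  2259
  Δ  : 266  674  1274
  Δ^2: 408  600
  Δ^3: 192
The third differences are constant, confirming degree 3.
Interpolating (Newton forward form) and evaluating at s = 0 gives h(0) = -5.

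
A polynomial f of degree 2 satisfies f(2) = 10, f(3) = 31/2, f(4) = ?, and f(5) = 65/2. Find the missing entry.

23

The 3 known points determine the degree-2 polynomial uniquely.
Write f(t) = at^2 + bt + c. Substituting each data point gives a linear system:
  4a + 2b + c = 10
  9a + 3b + c = 31/2
  25a + 5b + c = 65/2
Solving the system yields a = 1, b = 1/2, c = 5.
So f(t) = t^2 + (1/2)t + 5.
Then f(4) = 23.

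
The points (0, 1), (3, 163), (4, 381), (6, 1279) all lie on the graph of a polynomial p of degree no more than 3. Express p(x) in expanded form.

Using the Lagrange interpolation formula with nodes 0, 3, 4, 6:
  L_0(x) = (x - 3)(x - 4)(x - 6) / -72
  L_1(x) = x(x - 4)(x - 6) / 9
  L_2(x) = x(x - 3)(x - 6) / -8
  L_3(x) = x(x - 3)(x - 4) / 36
Then p(x) = 1·L_0(x) + 163·L_1(x) + 381·L_2(x) + 1279·L_3(x).
Expanding and collecting terms gives p(x) = 6x^3 - x^2 + 3x + 1.
Check: p(0) = 1. ✓

p(x) = 6x^3 - x^2 + 3x + 1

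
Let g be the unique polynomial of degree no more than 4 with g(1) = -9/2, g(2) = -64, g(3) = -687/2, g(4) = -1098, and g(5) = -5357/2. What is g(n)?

Using the Lagrange interpolation formula with nodes 1, 2, 3, 4, 5:
  L_0(n) = (n - 2)(n - 3)(n - 4)(n - 5) / 24
  L_1(n) = (n - 1)(n - 3)(n - 4)(n - 5) / -6
  L_2(n) = (n - 1)(n - 2)(n - 4)(n - 5) / 4
  L_3(n) = (n - 1)(n - 2)(n - 3)(n - 5) / -6
  L_4(n) = (n - 1)(n - 2)(n - 3)(n - 4) / 24
Then g(n) = -9/2·L_0(n) - 64·L_1(n) - 687/2·L_2(n) - 1098·L_3(n) - 5357/2·L_4(n).
Expanding and collecting terms gives g(n) = -4n⁴ - (5/2)n³ + 5n² + 3n - 6.
Check: g(1) = -9/2. ✓

g(n) = -4n^4 - (5/2)n^3 + 5n^2 + 3n - 6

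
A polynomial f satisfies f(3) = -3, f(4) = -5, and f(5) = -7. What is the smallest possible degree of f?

Forward differences of the values at n = 3, 4, 5:
  f  : -3  -5  -7
  Δ  : -2  -2
  Δ^2: 0
The first differences are constant (-2) and nonzero, while all higher differences vanish, so the minimal degree is 1.

1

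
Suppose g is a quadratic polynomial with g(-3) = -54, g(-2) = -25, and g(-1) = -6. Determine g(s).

g(s) = -5s^2 + 4s + 3

Using the Lagrange interpolation formula with nodes -3, -2, -1:
  L_0(s) = (s + 2)(s + 1) / 2
  L_1(s) = (s + 3)(s + 1) / -1
  L_2(s) = (s + 3)(s + 2) / 2
Then g(s) = -54·L_0(s) - 25·L_1(s) - 6·L_2(s).
Expanding and collecting terms gives g(s) = -5s^2 + 4s + 3.
Check: g(-1) = -6. ✓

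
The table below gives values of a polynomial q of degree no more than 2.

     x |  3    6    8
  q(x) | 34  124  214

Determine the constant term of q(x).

-2

Write q(x) = ax^2 + bx + c. Substituting each data point gives a linear system:
  9a + 3b + c = 34
  36a + 6b + c = 124
  64a + 8b + c = 214
Solving the system yields a = 3, b = 3, c = -2.
So q(x) = 3x^2 + 3x - 2.
The constant term is -2.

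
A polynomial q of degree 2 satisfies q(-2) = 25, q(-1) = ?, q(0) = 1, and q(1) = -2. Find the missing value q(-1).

On equispaced nodes a degree-2 polynomial has vanishing third forward difference, so
  - q(-2) + 3·q(-1) - 3·q(0) + q(1) = 0.
Substituting the known values and solving for q(-1):
  3·q(-1) = 30
  q(-1) = 10.

10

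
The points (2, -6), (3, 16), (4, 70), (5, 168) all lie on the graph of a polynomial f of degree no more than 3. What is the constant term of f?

-2

Write f(s) = as^3 + bs^2 + cs + d. Substituting each data point gives a linear system:
  8a + 4b + 2c + d = -6
  27a + 9b + 3c + d = 16
  64a + 16b + 4c + d = 70
  125a + 25b + 5c + d = 168
Solving the system yields a = 2, b = -2, c = -6, d = -2.
So f(s) = 2s³ - 2s² - 6s - 2.
The constant term is -2.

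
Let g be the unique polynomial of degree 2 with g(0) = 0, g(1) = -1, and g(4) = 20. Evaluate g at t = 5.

Write g(t) = at^2 + bt + c. Substituting each data point gives a linear system:
  c = 0
  a + b + c = -1
  16a + 4b + c = 20
Solving the system yields a = 2, b = -3, c = 0.
So g(t) = 2t² - 3t.
Then g(5) = 35.

35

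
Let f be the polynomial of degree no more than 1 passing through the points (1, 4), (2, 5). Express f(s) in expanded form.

Write f(s) = as + b. Substituting each data point gives a linear system:
  a + b = 4
  2a + b = 5
Solving the system yields a = 1, b = 3.
So f(s) = s + 3.
Check: f(2) = 5. ✓

f(s) = s + 3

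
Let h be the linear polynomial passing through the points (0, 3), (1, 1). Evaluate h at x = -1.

5

Write h(x) = ax + b. Substituting each data point gives a linear system:
  b = 3
  a + b = 1
Solving the system yields a = -2, b = 3.
So h(x) = -2x + 3.
Then h(-1) = 5.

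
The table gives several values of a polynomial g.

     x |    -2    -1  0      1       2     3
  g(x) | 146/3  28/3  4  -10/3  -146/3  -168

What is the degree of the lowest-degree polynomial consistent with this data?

3

Forward differences of the values at x = -2, -1, 0, 1, 2, 3:
  g  : 146/3  28/3  4  -10/3  -146/3  -168
  Δ  : -118/3  -16/3  -22/3  -136/3  -358/3
  Δ^2: 34  -2  -38  -74
  Δ^3: -36  -36  -36
  Δ^4: 0  0
  Δ^5: 0
The third differences are constant (-36) and nonzero, while all higher differences vanish, so the minimal degree is 3.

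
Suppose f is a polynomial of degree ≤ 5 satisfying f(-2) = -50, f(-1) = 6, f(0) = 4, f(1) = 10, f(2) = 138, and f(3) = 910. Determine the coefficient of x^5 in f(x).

3

Write f(x) = ax^5 + bx^4 + cx^3 + dx^2 + ex + k. Substituting each data point gives a linear system:
  -32a + 16b - 8c + 4d - 2e + k = -50
  -a + b - c + d - e + k = 6
  k = 4
  a + b + c + d + e + k = 10
  32a + 16b + 8c + 4d + 2e + k = 138
  243a + 81b + 27c + 9d + 3e + k = 910
Solving the system yields a = 3, b = 2, c = 0, d = 2, e = -1, k = 4.
So f(x) = 3x⁵ + 2x⁴ + 2x² - x + 4.
The leading coefficient is 3.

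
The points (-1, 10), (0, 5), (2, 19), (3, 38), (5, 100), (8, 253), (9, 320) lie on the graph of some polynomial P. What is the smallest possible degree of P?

Divided differences on the nodes -1, 0, 2, 3, 5, 8, 9:
  order 0: 10  5  19  38  100  253  320
  order 1: -5  7  19  31  51  67
  order 2: 4  4  4  4  4
  order 3: 0  0  0  0
  order 4: 0  0  0
  order 5: 0  0
  order 6: 0
The order-2 divided differences are all 4 (nonzero) and every higher order vanishes, so the data lies on a polynomial of degree exactly 2.

2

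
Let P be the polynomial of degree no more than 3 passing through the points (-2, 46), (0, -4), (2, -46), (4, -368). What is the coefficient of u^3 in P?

-6

Write P(u) = au^3 + bu^2 + cu + d. Substituting each data point gives a linear system:
  -8a + 4b - 2c + d = 46
  d = -4
  8a + 4b + 2c + d = -46
  64a + 16b + 4c + d = -368
Solving the system yields a = -6, b = 1, c = 1, d = -4.
So P(u) = -6u^3 + u^2 + u - 4.
The leading coefficient is -6.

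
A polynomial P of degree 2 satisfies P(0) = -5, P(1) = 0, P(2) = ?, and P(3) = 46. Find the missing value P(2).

17

The 3 known points determine the degree-2 polynomial uniquely.
Write P(s) = as^2 + bs + c. Substituting each data point gives a linear system:
  c = -5
  a + b + c = 0
  9a + 3b + c = 46
Solving the system yields a = 6, b = -1, c = -5.
So P(s) = 6s² - s - 5.
Then P(2) = 17.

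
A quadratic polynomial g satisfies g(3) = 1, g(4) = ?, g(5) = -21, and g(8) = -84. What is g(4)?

-8

The 3 known points determine the degree-2 polynomial uniquely.
Write g(n) = an^2 + bn + c. Substituting each data point gives a linear system:
  9a + 3b + c = 1
  25a + 5b + c = -21
  64a + 8b + c = -84
Solving the system yields a = -2, b = 5, c = 4.
So g(n) = -2n² + 5n + 4.
Then g(4) = -8.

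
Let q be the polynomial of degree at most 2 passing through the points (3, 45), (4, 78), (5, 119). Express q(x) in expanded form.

Write q(x) = ax^2 + bx + c. Substituting each data point gives a linear system:
  9a + 3b + c = 45
  16a + 4b + c = 78
  25a + 5b + c = 119
Solving the system yields a = 4, b = 5, c = -6.
So q(x) = 4x² + 5x - 6.
Check: q(4) = 78. ✓

q(x) = 4x^2 + 5x - 6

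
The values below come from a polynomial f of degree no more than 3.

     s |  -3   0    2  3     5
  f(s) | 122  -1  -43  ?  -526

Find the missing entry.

-124

The 4 known points determine the degree-3 polynomial uniquely.
Write f(s) = as^3 + bs^2 + cs + d. Substituting each data point gives a linear system:
  -27a + 9b - 3c + d = 122
  d = -1
  8a + 4b + 2c + d = -43
  125a + 25b + 5c + d = -526
Solving the system yields a = -4, b = 0, c = -5, d = -1.
So f(s) = -4s^3 - 5s - 1.
Then f(3) = -124.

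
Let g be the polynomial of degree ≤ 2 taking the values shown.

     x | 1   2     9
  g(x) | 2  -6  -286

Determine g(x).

Using the Lagrange interpolation formula with nodes 1, 2, 9:
  L_0(x) = (x - 2)(x - 9) / 8
  L_1(x) = (x - 1)(x - 9) / -7
  L_2(x) = (x - 1)(x - 2) / 56
Then g(x) = 2·L_0(x) - 6·L_1(x) - 286·L_2(x).
Expanding and collecting terms gives g(x) = -4x^2 + 4x + 2.
Check: g(2) = -6. ✓

g(x) = -4x^2 + 4x + 2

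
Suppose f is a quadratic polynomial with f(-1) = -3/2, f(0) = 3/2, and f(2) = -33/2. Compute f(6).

Write f(n) = an^2 + bn + c. Substituting each data point gives a linear system:
  a - b + c = -3/2
  c = 3/2
  4a + 2b + c = -33/2
Solving the system yields a = -4, b = -1, c = 3/2.
So f(n) = -4n² - n + 3/2.
Then f(6) = -297/2.

-297/2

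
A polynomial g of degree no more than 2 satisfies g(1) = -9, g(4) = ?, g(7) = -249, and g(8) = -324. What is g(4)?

The 3 known points determine the degree-2 polynomial uniquely.
Write g(u) = au^2 + bu + c. Substituting each data point gives a linear system:
  a + b + c = -9
  49a + 7b + c = -249
  64a + 8b + c = -324
Solving the system yields a = -5, b = 0, c = -4.
So g(u) = -5u^2 - 4.
Then g(4) = -84.

-84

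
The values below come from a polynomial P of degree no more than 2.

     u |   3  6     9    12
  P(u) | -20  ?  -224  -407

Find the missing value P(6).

-95

On equispaced nodes a degree-2 polynomial has vanishing third forward difference, so
  - P(3) + 3·P(6) - 3·P(9) + P(12) = 0.
Substituting the known values and solving for P(6):
  3·P(6) = -285
  P(6) = -95.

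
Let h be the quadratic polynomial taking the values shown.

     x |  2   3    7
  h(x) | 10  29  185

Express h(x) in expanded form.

h(x) = 4x^2 - x - 4

Write h(x) = ax^2 + bx + c. Substituting each data point gives a linear system:
  4a + 2b + c = 10
  9a + 3b + c = 29
  49a + 7b + c = 185
Solving the system yields a = 4, b = -1, c = -4.
So h(x) = 4x^2 - x - 4.
Check: h(2) = 10. ✓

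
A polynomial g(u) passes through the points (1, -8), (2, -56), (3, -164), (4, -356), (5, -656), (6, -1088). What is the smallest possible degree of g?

3

Forward differences of the values at u = 1, 2, 3, 4, 5, 6:
  g  : -8  -56  -164  -356  -656  -1088
  Δ  : -48  -108  -192  -300  -432
  Δ^2: -60  -84  -108  -132
  Δ^3: -24  -24  -24
  Δ^4: 0  0
  Δ^5: 0
The third differences are constant (-24) and nonzero, while all higher differences vanish, so the minimal degree is 3.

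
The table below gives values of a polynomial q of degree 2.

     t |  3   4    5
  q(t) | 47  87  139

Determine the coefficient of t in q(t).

Write q(t) = at^2 + bt + c. Substituting each data point gives a linear system:
  9a + 3b + c = 47
  16a + 4b + c = 87
  25a + 5b + c = 139
Solving the system yields a = 6, b = -2, c = -1.
So q(t) = 6t² - 2t - 1.
The coefficient of t is -2.

-2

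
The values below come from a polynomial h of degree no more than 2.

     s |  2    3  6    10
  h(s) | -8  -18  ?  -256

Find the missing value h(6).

The 3 known points determine the degree-2 polynomial uniquely.
Write h(s) = as^2 + bs + c. Substituting each data point gives a linear system:
  4a + 2b + c = -8
  9a + 3b + c = -18
  100a + 10b + c = -256
Solving the system yields a = -3, b = 5, c = -6.
So h(s) = -3s² + 5s - 6.
Then h(6) = -84.

-84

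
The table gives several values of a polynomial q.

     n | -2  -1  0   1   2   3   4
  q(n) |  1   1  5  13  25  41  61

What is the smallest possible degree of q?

2

Forward differences of the values at n = -2, -1, 0, 1, 2, 3, 4:
  q  : 1  1  5  13  25  41  61
  Δ  : 0  4  8  12  16  20
  Δ^2: 4  4  4  4  4
  Δ^3: 0  0  0  0
  Δ^4: 0  0  0
  Δ^5: 0  0
  Δ^6: 0
The second differences are constant (4) and nonzero, while all higher differences vanish, so the minimal degree is 2.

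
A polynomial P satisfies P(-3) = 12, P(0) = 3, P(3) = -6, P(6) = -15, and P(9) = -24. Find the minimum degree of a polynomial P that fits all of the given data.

1

Forward differences of the values at s = -3, 0, 3, 6, 9:
  P  : 12  3  -6  -15  -24
  Δ  : -9  -9  -9  -9
  Δ^2: 0  0  0
  Δ^3: 0  0
  Δ^4: 0
The first differences are constant (-9) and nonzero, while all higher differences vanish, so the minimal degree is 1.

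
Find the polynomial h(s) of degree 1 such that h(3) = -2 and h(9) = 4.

Write h(s) = as + b. Substituting each data point gives a linear system:
  3a + b = -2
  9a + b = 4
Solving the system yields a = 1, b = -5.
So h(s) = s - 5.
Check: h(9) = 4. ✓

h(s) = s - 5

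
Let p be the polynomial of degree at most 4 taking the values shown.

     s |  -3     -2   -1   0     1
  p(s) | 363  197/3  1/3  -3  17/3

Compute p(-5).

8801/3

Using the Lagrange interpolation formula with nodes -3, -2, -1, 0, 1:
  L_0(s) = (s + 2)(s + 1)s(s - 1) / 24
  L_1(s) = (s + 3)(s + 1)s(s - 1) / -6
  L_2(s) = (s + 3)(s + 2)s(s - 1) / 4
  L_3(s) = (s + 3)(s + 2)(s + 1)(s - 1) / -6
  L_4(s) = (s + 3)(s + 2)(s + 1)s / 24
Then p(s) = 363·L_0(s) + 197/3·L_1(s) + 1/3·L_2(s) - 3·L_3(s) + 17/3·L_4(s).
Expanding and collecting terms gives p(s) = 5s^4 + (5/3)s^3 + s^2 + s - 3.
Evaluating at s = -5: p(-5) = 8801/3.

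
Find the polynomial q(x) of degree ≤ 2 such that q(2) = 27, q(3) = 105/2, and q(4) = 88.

q(x) = 5x^2 + (1/2)x + 6

Using the Lagrange interpolation formula with nodes 2, 3, 4:
  L_0(x) = (x - 3)(x - 4) / 2
  L_1(x) = (x - 2)(x - 4) / -1
  L_2(x) = (x - 2)(x - 3) / 2
Then q(x) = 27·L_0(x) + 105/2·L_1(x) + 88·L_2(x).
Expanding and collecting terms gives q(x) = 5x^2 + (1/2)x + 6.
Check: q(2) = 27. ✓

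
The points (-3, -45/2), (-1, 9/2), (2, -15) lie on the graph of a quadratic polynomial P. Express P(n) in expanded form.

P(n) = -4n^2 - (5/2)n + 6

Write P(n) = an^2 + bn + c. Substituting each data point gives a linear system:
  9a - 3b + c = -45/2
  a - b + c = 9/2
  4a + 2b + c = -15
Solving the system yields a = -4, b = -5/2, c = 6.
So P(n) = -4n^2 - (5/2)n + 6.
Check: P(2) = -15. ✓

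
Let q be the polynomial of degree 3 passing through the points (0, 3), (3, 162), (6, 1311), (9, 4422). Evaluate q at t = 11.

8066

Forward differences of the values at t = 0, 3, 6, 9:
  q  : 3  162  1311  4422
  Δ  : 159  1149  3111
  Δ^2: 990  1962
  Δ^3: 972
The third differences are constant, confirming degree 3.
Interpolating (Newton forward form) and evaluating at t = 11 gives q(11) = 8066.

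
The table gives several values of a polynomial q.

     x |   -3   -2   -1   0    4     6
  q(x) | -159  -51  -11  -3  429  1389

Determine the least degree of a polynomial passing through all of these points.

3

Divided differences on the nodes -3, -2, -1, 0, 4, 6:
  order 0: -159  -51  -11  -3  429  1389
  order 1: 108  40  8  108  480
  order 2: -34  -16  20  62
  order 3: 6  6  6
  order 4: 0  0
  order 5: 0
The order-3 divided differences are all 6 (nonzero) and every higher order vanishes, so the data lies on a polynomial of degree exactly 3.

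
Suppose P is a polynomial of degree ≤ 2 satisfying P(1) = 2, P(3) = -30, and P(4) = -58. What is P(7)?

Write P(x) = ax^2 + bx + c. Substituting each data point gives a linear system:
  a + b + c = 2
  9a + 3b + c = -30
  16a + 4b + c = -58
Solving the system yields a = -4, b = 0, c = 6.
So P(x) = -4x² + 6.
Then P(7) = -190.

-190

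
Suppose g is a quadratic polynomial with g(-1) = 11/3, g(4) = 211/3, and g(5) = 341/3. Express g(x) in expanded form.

Using the Lagrange interpolation formula with nodes -1, 4, 5:
  L_0(x) = (x - 4)(x - 5) / 30
  L_1(x) = (x + 1)(x - 5) / -5
  L_2(x) = (x + 1)(x - 4) / 6
Then g(x) = 11/3·L_0(x) + 211/3·L_1(x) + 341/3·L_2(x).
Expanding and collecting terms gives g(x) = 5x² - (5/3)x - 3.
Check: g(-1) = 11/3. ✓

g(x) = 5x^2 - (5/3)x - 3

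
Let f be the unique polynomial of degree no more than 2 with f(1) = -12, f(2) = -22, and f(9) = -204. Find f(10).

Using the Lagrange interpolation formula with nodes 1, 2, 9:
  L_0(x) = (x - 2)(x - 9) / 8
  L_1(x) = (x - 1)(x - 9) / -7
  L_2(x) = (x - 1)(x - 2) / 56
Then f(x) = -12·L_0(x) - 22·L_1(x) - 204·L_2(x).
Expanding and collecting terms gives f(x) = -2x^2 - 4x - 6.
Evaluating at x = 10: f(10) = -246.

-246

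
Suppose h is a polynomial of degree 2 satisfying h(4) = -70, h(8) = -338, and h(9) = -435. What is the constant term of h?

6

Write h(u) = au^2 + bu + c. Substituting each data point gives a linear system:
  16a + 4b + c = -70
  64a + 8b + c = -338
  81a + 9b + c = -435
Solving the system yields a = -6, b = 5, c = 6.
So h(u) = -6u^2 + 5u + 6.
The constant term is 6.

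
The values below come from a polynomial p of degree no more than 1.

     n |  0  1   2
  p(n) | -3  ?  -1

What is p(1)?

The 2 known points determine the degree-1 polynomial uniquely.
Write p(n) = an + b. Substituting each data point gives a linear system:
  b = -3
  2a + b = -1
Solving the system yields a = 1, b = -3.
So p(n) = n - 3.
Then p(1) = -2.

-2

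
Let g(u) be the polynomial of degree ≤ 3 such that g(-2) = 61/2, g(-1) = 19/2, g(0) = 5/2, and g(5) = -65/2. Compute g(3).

11/2

Using the Lagrange interpolation formula with nodes -2, -1, 0, 5:
  L_0(u) = (u + 1)u(u - 5) / -14
  L_1(u) = (u + 2)u(u - 5) / 6
  L_2(u) = (u + 2)(u + 1)(u - 5) / -10
  L_3(u) = (u + 2)(u + 1)u / 210
Then g(u) = 61/2·L_0(u) + 19/2·L_1(u) + 5/2·L_2(u) - 65/2·L_3(u).
Expanding and collecting terms gives g(u) = -u^3 + 4u^2 - 2u + 5/2.
Evaluating at u = 3: g(3) = 11/2.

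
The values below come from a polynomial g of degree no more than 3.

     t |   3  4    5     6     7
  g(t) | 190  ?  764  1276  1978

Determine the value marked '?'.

412

The 4 known points determine the degree-3 polynomial uniquely.
Write g(t) = at^3 + bt^2 + ct + d. Substituting each data point gives a linear system:
  27a + 9b + 3c + d = 190
  125a + 25b + 5c + d = 764
  216a + 36b + 6c + d = 1276
  343a + 49b + 7c + d = 1978
Solving the system yields a = 5, b = 5, c = 2, d = 4.
So g(t) = 5t^3 + 5t^2 + 2t + 4.
Then g(4) = 412.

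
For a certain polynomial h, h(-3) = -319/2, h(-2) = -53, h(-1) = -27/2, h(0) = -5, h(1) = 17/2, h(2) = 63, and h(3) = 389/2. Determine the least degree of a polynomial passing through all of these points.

Forward differences of the values at u = -3, -2, -1, 0, 1, 2, 3:
  h  : -319/2  -53  -27/2  -5  17/2  63  389/2
  Δ  : 213/2  79/2  17/2  27/2  109/2  263/2
  Δ^2: -67  -31  5  41  77
  Δ^3: 36  36  36  36
  Δ^4: 0  0  0
  Δ^5: 0  0
  Δ^6: 0
The third differences are constant (36) and nonzero, while all higher differences vanish, so the minimal degree is 3.

3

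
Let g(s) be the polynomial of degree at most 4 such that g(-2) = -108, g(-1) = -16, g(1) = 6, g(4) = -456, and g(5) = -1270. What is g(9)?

Using the Lagrange interpolation formula with nodes -2, -1, 1, 4, 5:
  L_0(s) = (s + 1)(s - 1)(s - 4)(s - 5) / 126
  L_1(s) = (s + 2)(s - 1)(s - 4)(s - 5) / -60
  L_2(s) = (s + 2)(s + 1)(s - 4)(s - 5) / 72
  L_3(s) = (s + 2)(s + 1)(s - 1)(s - 5) / -90
  L_4(s) = (s + 2)(s + 1)(s - 1)(s - 4) / 168
Then g(s) = -108·L_0(s) - 16·L_1(s) + 6·L_2(s) - 456·L_3(s) - 1270·L_4(s).
Expanding and collecting terms gives g(s) = -3s^4 + 5s^3 - 2s^2 + 6s.
Evaluating at s = 9: g(9) = -16146.

-16146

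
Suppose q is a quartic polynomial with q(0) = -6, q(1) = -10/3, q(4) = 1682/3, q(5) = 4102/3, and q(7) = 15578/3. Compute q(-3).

66

Using the Lagrange interpolation formula with nodes 0, 1, 4, 5, 7:
  L_0(x) = (x - 1)(x - 4)(x - 5)(x - 7) / 140
  L_1(x) = x(x - 4)(x - 5)(x - 7) / -72
  L_2(x) = x(x - 1)(x - 5)(x - 7) / 36
  L_3(x) = x(x - 1)(x - 4)(x - 7) / -40
  L_4(x) = x(x - 1)(x - 4)(x - 5) / 252
Then q(x) = -6·L_0(x) - 10/3·L_1(x) + 1682/3·L_2(x) + 4102/3·L_3(x) + 15578/3·L_4(x).
Expanding and collecting terms gives q(x) = 2x^4 + (5/3)x^3 - 4x^2 + 3x - 6.
Evaluating at x = -3: q(-3) = 66.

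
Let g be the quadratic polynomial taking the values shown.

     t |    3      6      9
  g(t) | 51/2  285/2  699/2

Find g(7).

Write g(t) = at^2 + bt + c. Substituting each data point gives a linear system:
  9a + 3b + c = 51/2
  36a + 6b + c = 285/2
  81a + 9b + c = 699/2
Solving the system yields a = 5, b = -6, c = -3/2.
So g(t) = 5t² - 6t - 3/2.
Then g(7) = 403/2.

403/2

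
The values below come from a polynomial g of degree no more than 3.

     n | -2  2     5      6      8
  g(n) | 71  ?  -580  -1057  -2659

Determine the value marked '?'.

The 4 known points determine the degree-3 polynomial uniquely.
Write g(n) = an^3 + bn^2 + cn + d. Substituting each data point gives a linear system:
  -8a + 4b - 2c + d = 71
  125a + 25b + 5c + d = -580
  216a + 36b + 6c + d = -1057
  512a + 64b + 8c + d = -2659
Solving the system yields a = -6, b = 6, c = 3, d = 5.
So g(n) = -6n^3 + 6n^2 + 3n + 5.
Then g(2) = -13.

-13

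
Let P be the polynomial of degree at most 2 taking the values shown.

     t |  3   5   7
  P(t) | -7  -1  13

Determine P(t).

Using the Lagrange interpolation formula with nodes 3, 5, 7:
  L_0(t) = (t - 5)(t - 7) / 8
  L_1(t) = (t - 3)(t - 7) / -4
  L_2(t) = (t - 3)(t - 5) / 8
Then P(t) = -7·L_0(t) - 1·L_1(t) + 13·L_2(t).
Expanding and collecting terms gives P(t) = t^2 - 5t - 1.
Check: P(3) = -7. ✓

P(t) = t^2 - 5t - 1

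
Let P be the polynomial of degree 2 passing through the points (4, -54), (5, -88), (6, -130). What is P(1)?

0

Using the Lagrange interpolation formula with nodes 4, 5, 6:
  L_0(t) = (t - 5)(t - 6) / 2
  L_1(t) = (t - 4)(t - 6) / -1
  L_2(t) = (t - 4)(t - 5) / 2
Then P(t) = -54·L_0(t) - 88·L_1(t) - 130·L_2(t).
Expanding and collecting terms gives P(t) = -4t^2 + 2t + 2.
Evaluating at t = 1: P(1) = 0.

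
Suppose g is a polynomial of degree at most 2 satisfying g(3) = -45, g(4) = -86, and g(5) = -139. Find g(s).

g(s) = -6s^2 + s + 6

Write g(s) = as^2 + bs + c. Substituting each data point gives a linear system:
  9a + 3b + c = -45
  16a + 4b + c = -86
  25a + 5b + c = -139
Solving the system yields a = -6, b = 1, c = 6.
So g(s) = -6s^2 + s + 6.
Check: g(5) = -139. ✓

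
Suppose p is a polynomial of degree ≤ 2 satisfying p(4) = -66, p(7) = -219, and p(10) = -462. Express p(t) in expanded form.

p(t) = -5t^2 + 4t - 2

Write p(t) = at^2 + bt + c. Substituting each data point gives a linear system:
  16a + 4b + c = -66
  49a + 7b + c = -219
  100a + 10b + c = -462
Solving the system yields a = -5, b = 4, c = -2.
So p(t) = -5t^2 + 4t - 2.
Check: p(10) = -462. ✓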